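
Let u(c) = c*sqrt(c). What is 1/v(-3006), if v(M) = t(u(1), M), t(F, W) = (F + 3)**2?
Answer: 1/16 ≈ 0.062500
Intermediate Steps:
u(c) = c**(3/2)
t(F, W) = (3 + F)**2
v(M) = 16 (v(M) = (3 + 1**(3/2))**2 = (3 + 1)**2 = 4**2 = 16)
1/v(-3006) = 1/16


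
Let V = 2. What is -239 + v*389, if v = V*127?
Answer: 98567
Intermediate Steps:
v = 254 (v = 2*127 = 254)
-239 + v*389 = -239 + 254*389 = -239 + 98806 = 98567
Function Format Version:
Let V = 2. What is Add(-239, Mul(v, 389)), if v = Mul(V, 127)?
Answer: 98567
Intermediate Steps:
v = 254 (v = Mul(2, 127) = 254)
Add(-239, Mul(v, 389)) = Add(-239, Mul(254, 389)) = Add(-239, 98806) = 98567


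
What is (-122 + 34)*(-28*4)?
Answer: 9856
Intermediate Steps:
(-122 + 34)*(-28*4) = -88*(-112) = 9856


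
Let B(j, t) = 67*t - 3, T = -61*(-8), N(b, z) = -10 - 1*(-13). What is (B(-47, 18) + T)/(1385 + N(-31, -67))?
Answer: 1691/1388 ≈ 1.2183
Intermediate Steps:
N(b, z) = 3 (N(b, z) = -10 + 13 = 3)
T = 488
B(j, t) = -3 + 67*t
(B(-47, 18) + T)/(1385 + N(-31, -67)) = ((-3 + 67*18) + 488)/(1385 + 3) = ((-3 + 1206) + 488)/1388 = (1203 + 488)*(1/1388) = 1691*(1/1388) = 1691/1388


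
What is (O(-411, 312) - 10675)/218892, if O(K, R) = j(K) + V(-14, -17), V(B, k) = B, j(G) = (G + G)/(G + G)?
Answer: -2672/54723 ≈ -0.048828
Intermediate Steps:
j(G) = 1 (j(G) = (2*G)/((2*G)) = (2*G)*(1/(2*G)) = 1)
O(K, R) = -13 (O(K, R) = 1 - 14 = -13)
(O(-411, 312) - 10675)/218892 = (-13 - 10675)/218892 = -10688*1/218892 = -2672/54723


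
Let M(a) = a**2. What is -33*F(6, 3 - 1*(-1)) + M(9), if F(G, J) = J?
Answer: -51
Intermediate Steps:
-33*F(6, 3 - 1*(-1)) + M(9) = -33*(3 - 1*(-1)) + 9**2 = -33*(3 + 1) + 81 = -33*4 + 81 = -132 + 81 = -51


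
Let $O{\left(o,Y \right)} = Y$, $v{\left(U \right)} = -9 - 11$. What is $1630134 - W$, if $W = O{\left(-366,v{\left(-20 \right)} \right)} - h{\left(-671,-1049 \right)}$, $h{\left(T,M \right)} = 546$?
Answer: $1630700$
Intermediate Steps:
$v{\left(U \right)} = -20$ ($v{\left(U \right)} = -9 - 11 = -20$)
$W = -566$ ($W = -20 - 546 = -566$)
$1630134 - W = 1630134 - -566 = 1630134 + 566 = 1630700$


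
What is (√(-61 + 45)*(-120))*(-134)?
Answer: 64320*I ≈ 64320.0*I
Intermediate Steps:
(√(-61 + 45)*(-120))*(-134) = (√(-16)*(-120))*(-134) = ((4*I)*(-120))*(-134) = -480*I*(-134) = 64320*I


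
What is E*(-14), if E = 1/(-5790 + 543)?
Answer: 14/5247 ≈ 0.0026682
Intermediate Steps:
E = -1/5247 (E = 1/(-5247) = -1/5247 ≈ -0.00019059)
E*(-14) = -1/5247*(-14) = 14/5247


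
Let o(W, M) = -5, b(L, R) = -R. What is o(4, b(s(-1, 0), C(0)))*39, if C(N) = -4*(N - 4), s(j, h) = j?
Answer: -195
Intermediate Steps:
C(N) = 16 - 4*N (C(N) = -4*(-4 + N) = 16 - 4*N)
o(4, b(s(-1, 0), C(0)))*39 = -5*39 = -195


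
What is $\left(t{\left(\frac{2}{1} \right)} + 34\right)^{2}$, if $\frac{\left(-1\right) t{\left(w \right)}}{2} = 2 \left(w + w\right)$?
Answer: $324$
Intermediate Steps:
$t{\left(w \right)} = - 8 w$ ($t{\left(w \right)} = - 2 \cdot 2 \left(w + w\right) = - 2 \cdot 2 \cdot 2 w = - 2 \cdot 4 w = - 8 w$)
$\left(t{\left(\frac{2}{1} \right)} + 34\right)^{2} = \left(- 8 \cdot \frac{2}{1} + 34\right)^{2} = \left(- 8 \cdot 2 \cdot 1 + 34\right)^{2} = \left(\left(-8\right) 2 + 34\right)^{2} = \left(-16 + 34\right)^{2} = 18^{2} = 324$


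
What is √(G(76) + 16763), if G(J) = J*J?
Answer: √22539 ≈ 150.13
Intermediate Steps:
G(J) = J²
√(G(76) + 16763) = √(76² + 16763) = √(5776 + 16763) = √22539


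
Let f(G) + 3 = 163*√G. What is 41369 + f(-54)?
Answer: 41366 + 489*I*√6 ≈ 41366.0 + 1197.8*I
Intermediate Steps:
f(G) = -3 + 163*√G
41369 + f(-54) = 41369 + (-3 + 163*√(-54)) = 41369 + (-3 + 163*(3*I*√6)) = 41369 + (-3 + 489*I*√6) = 41366 + 489*I*√6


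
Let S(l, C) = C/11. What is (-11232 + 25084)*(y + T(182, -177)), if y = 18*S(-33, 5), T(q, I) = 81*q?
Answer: 2247514704/11 ≈ 2.0432e+8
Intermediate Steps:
S(l, C) = C/11 (S(l, C) = C*(1/11) = C/11)
y = 90/11 (y = 18*((1/11)*5) = 18*(5/11) = 90/11 ≈ 8.1818)
(-11232 + 25084)*(y + T(182, -177)) = (-11232 + 25084)*(90/11 + 81*182) = 13852*(90/11 + 14742) = 13852*(162252/11) = 2247514704/11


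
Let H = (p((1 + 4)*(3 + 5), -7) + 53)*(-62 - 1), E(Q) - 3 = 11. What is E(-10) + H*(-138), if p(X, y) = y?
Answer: 399938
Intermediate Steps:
E(Q) = 14 (E(Q) = 3 + 11 = 14)
H = -2898 (H = (-7 + 53)*(-62 - 1) = 46*(-63) = -2898)
E(-10) + H*(-138) = 14 - 2898*(-138) = 14 + 399924 = 399938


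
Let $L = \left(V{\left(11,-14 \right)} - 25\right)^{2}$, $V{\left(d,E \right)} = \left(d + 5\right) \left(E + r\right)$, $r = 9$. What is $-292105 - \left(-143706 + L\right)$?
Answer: $-159424$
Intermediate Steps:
$V{\left(d,E \right)} = \left(5 + d\right) \left(9 + E\right)$ ($V{\left(d,E \right)} = \left(d + 5\right) \left(E + 9\right) = \left(5 + d\right) \left(9 + E\right)$)
$L = 11025$ ($L = \left(\left(45 + 5 \left(-14\right) + 9 \cdot 11 - 154\right) - 25\right)^{2} = \left(\left(45 - 70 + 99 - 154\right) - 25\right)^{2} = \left(-80 - 25\right)^{2} = \left(-105\right)^{2} = 11025$)
$-292105 - \left(-143706 + L\right) = -292105 - \left(-143706 + 11025\right) = -292105 - -132681 = -292105 + 132681 = -159424$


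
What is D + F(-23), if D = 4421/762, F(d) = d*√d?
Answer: 4421/762 - 23*I*√23 ≈ 5.8018 - 110.3*I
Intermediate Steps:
F(d) = d^(3/2)
D = 4421/762 (D = 4421*(1/762) = 4421/762 ≈ 5.8018)
D + F(-23) = 4421/762 + (-23)^(3/2) = 4421/762 - 23*I*√23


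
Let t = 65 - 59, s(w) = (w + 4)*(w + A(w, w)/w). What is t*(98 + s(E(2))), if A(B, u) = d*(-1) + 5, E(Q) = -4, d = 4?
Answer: 588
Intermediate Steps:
A(B, u) = 1 (A(B, u) = 4*(-1) + 5 = -4 + 5 = 1)
s(w) = (4 + w)*(w + 1/w) (s(w) = (w + 4)*(w + 1/w) = (4 + w)*(w + 1/w))
t = 6
t*(98 + s(E(2))) = 6*(98 + (1 + (-4)² + 4*(-4) + 4/(-4))) = 6*(98 + (1 + 16 - 16 + 4*(-¼))) = 6*(98 + (1 + 16 - 16 - 1)) = 6*(98 + 0) = 6*98 = 588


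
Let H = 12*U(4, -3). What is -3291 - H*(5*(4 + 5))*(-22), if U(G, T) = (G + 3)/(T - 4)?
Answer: -15171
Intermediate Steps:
U(G, T) = (3 + G)/(-4 + T)
H = -12 (H = 12*((3 + 4)/(-4 - 3)) = 12*(7/(-7)) = 12*(-1/7*7) = 12*(-1) = -12)
-3291 - H*(5*(4 + 5))*(-22) = -3291 - (-60*(4 + 5))*(-22) = -3291 - (-60*9)*(-22) = -3291 - (-12*45)*(-22) = -3291 - (-540)*(-22) = -3291 - 1*11880 = -3291 - 11880 = -15171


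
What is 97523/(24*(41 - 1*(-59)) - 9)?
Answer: 97523/2391 ≈ 40.788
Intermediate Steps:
97523/(24*(41 - 1*(-59)) - 9) = 97523/(24*(41 + 59) - 9) = 97523/(24*100 - 9) = 97523/(2400 - 9) = 97523/2391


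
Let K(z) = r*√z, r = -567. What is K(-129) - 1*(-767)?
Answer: 767 - 567*I*√129 ≈ 767.0 - 6439.9*I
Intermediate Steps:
K(z) = -567*√z
K(-129) - 1*(-767) = -567*I*√129 - 1*(-767) = -567*I*√129 + 767 = 767 - 567*I*√129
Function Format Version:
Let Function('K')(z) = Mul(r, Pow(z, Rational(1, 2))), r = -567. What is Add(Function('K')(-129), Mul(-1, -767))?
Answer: Add(767, Mul(-567, I, Pow(129, Rational(1, 2)))) ≈ Add(767.00, Mul(-6439.9, I))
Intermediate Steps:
Function('K')(z) = Mul(-567, Pow(z, Rational(1, 2)))
Add(Function('K')(-129), Mul(-1, -767)) = Add(Mul(-567, Pow(-129, Rational(1, 2))), Mul(-1, -767)) = Add(Mul(-567, Mul(I, Pow(129, Rational(1, 2)))), 767) = Add(Mul(-567, I, Pow(129, Rational(1, 2))), 767) = Add(767, Mul(-567, I, Pow(129, Rational(1, 2))))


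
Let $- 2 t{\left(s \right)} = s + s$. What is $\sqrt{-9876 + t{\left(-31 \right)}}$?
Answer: $i \sqrt{9845} \approx 99.222 i$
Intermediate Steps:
$t{\left(s \right)} = - s$ ($t{\left(s \right)} = - \frac{s + s}{2} = - \frac{2 s}{2} = - s$)
$\sqrt{-9876 + t{\left(-31 \right)}} = \sqrt{-9876 - -31} = \sqrt{-9876 + 31} = \sqrt{-9845} = i \sqrt{9845}$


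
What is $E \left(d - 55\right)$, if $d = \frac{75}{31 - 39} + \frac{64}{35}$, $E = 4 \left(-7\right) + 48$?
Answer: $- \frac{17513}{14} \approx -1250.9$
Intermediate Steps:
$E = 20$ ($E = -28 + 48 = 20$)
$d = - \frac{2113}{280}$ ($d = \frac{75}{31 - 39} + 64 \cdot \frac{1}{35} = \frac{75}{-8} + \frac{64}{35} = 75 \left(- \frac{1}{8}\right) + \frac{64}{35} = - \frac{75}{8} + \frac{64}{35} = - \frac{2113}{280} \approx -7.5464$)
$E \left(d - 55\right) = 20 \left(- \frac{2113}{280} - 55\right) = 20 \left(- \frac{17513}{280}\right) = - \frac{17513}{14}$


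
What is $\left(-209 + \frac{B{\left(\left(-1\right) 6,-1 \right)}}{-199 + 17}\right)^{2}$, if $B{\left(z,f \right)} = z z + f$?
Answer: $\frac{29582721}{676} \approx 43761.0$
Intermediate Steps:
$B{\left(z,f \right)} = f + z^{2}$ ($B{\left(z,f \right)} = z^{2} + f = f + z^{2}$)
$\left(-209 + \frac{B{\left(\left(-1\right) 6,-1 \right)}}{-199 + 17}\right)^{2} = \left(-209 + \frac{-1 + \left(\left(-1\right) 6\right)^{2}}{-199 + 17}\right)^{2} = \left(-209 + \frac{-1 + \left(-6\right)^{2}}{-182}\right)^{2} = \left(-209 + \left(-1 + 36\right) \left(- \frac{1}{182}\right)\right)^{2} = \left(-209 + 35 \left(- \frac{1}{182}\right)\right)^{2} = \left(-209 - \frac{5}{26}\right)^{2} = \left(- \frac{5439}{26}\right)^{2} = \frac{29582721}{676}$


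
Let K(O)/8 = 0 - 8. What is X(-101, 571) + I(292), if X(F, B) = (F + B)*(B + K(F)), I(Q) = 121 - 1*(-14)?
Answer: 238425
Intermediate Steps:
K(O) = -64 (K(O) = 8*(0 - 8) = 8*(-8) = -64)
I(Q) = 135 (I(Q) = 121 + 14 = 135)
X(F, B) = (-64 + B)*(B + F) (X(F, B) = (F + B)*(B - 64) = (B + F)*(-64 + B) = (-64 + B)*(B + F))
X(-101, 571) + I(292) = (571**2 - 64*571 - 64*(-101) + 571*(-101)) + 135 = (326041 - 36544 + 6464 - 57671) + 135 = 238290 + 135 = 238425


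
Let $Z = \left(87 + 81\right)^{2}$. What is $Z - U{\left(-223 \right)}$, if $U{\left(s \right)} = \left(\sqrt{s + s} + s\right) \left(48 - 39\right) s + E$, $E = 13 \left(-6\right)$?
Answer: $-419259 + 2007 i \sqrt{446} \approx -4.1926 \cdot 10^{5} + 42385.0 i$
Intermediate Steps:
$E = -78$
$Z = 28224$ ($Z = 168^{2} = 28224$)
$U{\left(s \right)} = -78 + s \left(9 s + 9 \sqrt{2} \sqrt{s}\right)$ ($U{\left(s \right)} = \left(\sqrt{s + s} + s\right) \left(48 - 39\right) s - 78 = \left(\sqrt{2 s} + s\right) 9 s - 78 = \left(\sqrt{2} \sqrt{s} + s\right) 9 s - 78 = \left(s + \sqrt{2} \sqrt{s}\right) 9 s - 78 = \left(9 s + 9 \sqrt{2} \sqrt{s}\right) s - 78 = s \left(9 s + 9 \sqrt{2} \sqrt{s}\right) - 78 = -78 + s \left(9 s + 9 \sqrt{2} \sqrt{s}\right)$)
$Z - U{\left(-223 \right)} = 28224 - \left(-78 + 9 \left(-223\right)^{2} + 9 \sqrt{2} \left(-223\right)^{\frac{3}{2}}\right) = 28224 - \left(-78 + 9 \cdot 49729 + 9 \sqrt{2} \left(- 223 i \sqrt{223}\right)\right) = 28224 - \left(-78 + 447561 - 2007 i \sqrt{446}\right) = 28224 - \left(447483 - 2007 i \sqrt{446}\right) = -419259 + 2007 i \sqrt{446}$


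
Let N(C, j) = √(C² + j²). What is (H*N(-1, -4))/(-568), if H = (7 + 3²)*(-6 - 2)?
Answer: 16*√17/71 ≈ 0.92915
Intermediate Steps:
H = -128 (H = (7 + 9)*(-8) = 16*(-8) = -128)
(H*N(-1, -4))/(-568) = -128*√((-1)² + (-4)²)/(-568) = -128*√(1 + 16)*(-1/568) = -128*√17*(-1/568) = 16*√17/71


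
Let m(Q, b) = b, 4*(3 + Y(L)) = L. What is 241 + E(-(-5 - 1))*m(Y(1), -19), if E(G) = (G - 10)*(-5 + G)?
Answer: 317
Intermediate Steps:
Y(L) = -3 + L/4
E(G) = (-10 + G)*(-5 + G)
241 + E(-(-5 - 1))*m(Y(1), -19) = 241 + (50 + (-(-5 - 1))**2 - (-15)*(-5 - 1))*(-19) = 241 + (50 + (-1*(-6))**2 - (-15)*(-6))*(-19) = 241 + (50 + 6**2 - 15*6)*(-19) = 241 + (50 + 36 - 90)*(-19) = 241 - 4*(-19) = 241 + 76 = 317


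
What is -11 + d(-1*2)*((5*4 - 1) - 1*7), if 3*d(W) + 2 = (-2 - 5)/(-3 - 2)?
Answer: -67/5 ≈ -13.400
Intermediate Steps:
d(W) = -⅕ (d(W) = -⅔ + ((-2 - 5)/(-3 - 2))/3 = -⅔ + (-7/(-5))/3 = -⅔ + (-7*(-⅕))/3 = -⅔ + (⅓)*(7/5) = -⅔ + 7/15 = -⅕)
-11 + d(-1*2)*((5*4 - 1) - 1*7) = -11 - ((5*4 - 1) - 1*7)/5 = -11 - ((20 - 1) - 7)/5 = -11 - (19 - 7)/5 = -11 - ⅕*12 = -11 - 12/5 = -67/5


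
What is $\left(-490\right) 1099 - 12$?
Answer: $-538522$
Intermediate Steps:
$\left(-490\right) 1099 - 12 = -538510 - 12 = -538522$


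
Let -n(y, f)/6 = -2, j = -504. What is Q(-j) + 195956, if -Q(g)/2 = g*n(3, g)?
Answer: 183860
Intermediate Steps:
n(y, f) = 12 (n(y, f) = -6*(-2) = 12)
Q(g) = -24*g (Q(g) = -2*g*12 = -24*g)
Q(-j) + 195956 = -(-24)*(-504) + 195956 = -24*504 + 195956 = -12096 + 195956 = 183860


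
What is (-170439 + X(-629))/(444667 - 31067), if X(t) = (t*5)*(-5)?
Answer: -77357/206800 ≈ -0.37407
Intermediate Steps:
X(t) = -25*t (X(t) = (5*t)*(-5) = -25*t)
(-170439 + X(-629))/(444667 - 31067) = (-170439 - 25*(-629))/(444667 - 31067) = (-170439 + 15725)/413600 = -154714*1/413600 = -77357/206800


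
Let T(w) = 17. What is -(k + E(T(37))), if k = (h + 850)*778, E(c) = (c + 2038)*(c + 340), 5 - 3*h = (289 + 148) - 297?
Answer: -1359925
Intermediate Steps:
h = -45 (h = 5/3 - ((289 + 148) - 297)/3 = 5/3 - (437 - 297)/3 = 5/3 - 1/3*140 = 5/3 - 140/3 = -45)
E(c) = (340 + c)*(2038 + c) (E(c) = (2038 + c)*(340 + c) = (340 + c)*(2038 + c))
k = 626290 (k = (-45 + 850)*778 = 805*778 = 626290)
-(k + E(T(37))) = -(626290 + (692920 + 17**2 + 2378*17)) = -(626290 + (692920 + 289 + 40426)) = -(626290 + 733635) = -1*1359925 = -1359925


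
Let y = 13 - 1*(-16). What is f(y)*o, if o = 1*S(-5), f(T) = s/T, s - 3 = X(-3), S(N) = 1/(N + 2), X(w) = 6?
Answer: -3/29 ≈ -0.10345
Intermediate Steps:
S(N) = 1/(2 + N)
s = 9 (s = 3 + 6 = 9)
y = 29 (y = 13 + 16 = 29)
f(T) = 9/T
o = -1/3 (o = 1/(2 - 5) = 1/(-3) = 1*(-1/3) = -1/3 ≈ -0.33333)
f(y)*o = (9/29)*(-1/3) = -3/29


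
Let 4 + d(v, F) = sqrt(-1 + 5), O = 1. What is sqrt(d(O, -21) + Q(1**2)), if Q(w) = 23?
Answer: sqrt(21) ≈ 4.5826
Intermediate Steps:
d(v, F) = -2 (d(v, F) = -4 + sqrt(-1 + 5) = -4 + sqrt(4) = -4 + 2 = -2)
sqrt(d(O, -21) + Q(1**2)) = sqrt(-2 + 23) = sqrt(21)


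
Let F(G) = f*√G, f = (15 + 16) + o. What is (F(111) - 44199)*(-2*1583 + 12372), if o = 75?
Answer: -406895994 + 975836*√111 ≈ -3.9661e+8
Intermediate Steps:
f = 106 (f = (15 + 16) + 75 = 31 + 75 = 106)
F(G) = 106*√G
(F(111) - 44199)*(-2*1583 + 12372) = (106*√111 - 44199)*(-2*1583 + 12372) = (-44199 + 106*√111)*(-3166 + 12372) = (-44199 + 106*√111)*9206 = -406895994 + 975836*√111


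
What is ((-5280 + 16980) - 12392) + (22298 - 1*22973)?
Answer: -1367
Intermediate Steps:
((-5280 + 16980) - 12392) + (22298 - 1*22973) = (11700 - 12392) + (22298 - 22973) = -692 - 675 = -1367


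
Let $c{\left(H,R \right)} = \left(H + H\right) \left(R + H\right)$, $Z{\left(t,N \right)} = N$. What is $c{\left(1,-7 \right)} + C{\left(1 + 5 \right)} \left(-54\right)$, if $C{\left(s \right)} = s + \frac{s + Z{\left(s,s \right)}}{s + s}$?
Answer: $-390$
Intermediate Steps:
$c{\left(H,R \right)} = 2 H \left(H + R\right)$
$C{\left(s \right)} = 1 + s$ ($C{\left(s \right)} = s + \frac{s + s}{s + s} = s + \frac{2 s}{2 s} = s + 2 s \frac{1}{2 s} = s + 1 = 1 + s$)
$c{\left(1,-7 \right)} + C{\left(1 + 5 \right)} \left(-54\right) = 2 \cdot 1 \left(1 - 7\right) + \left(1 + \left(1 + 5\right)\right) \left(-54\right) = 2 \cdot 1 \left(-6\right) + \left(1 + 6\right) \left(-54\right) = -12 + 7 \left(-54\right) = -12 - 378 = -390$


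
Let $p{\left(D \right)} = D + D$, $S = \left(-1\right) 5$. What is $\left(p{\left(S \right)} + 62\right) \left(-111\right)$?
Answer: $-5772$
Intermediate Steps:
$S = -5$
$p{\left(D \right)} = 2 D$
$\left(p{\left(S \right)} + 62\right) \left(-111\right) = \left(2 \left(-5\right) + 62\right) \left(-111\right) = \left(-10 + 62\right) \left(-111\right) = 52 \left(-111\right) = -5772$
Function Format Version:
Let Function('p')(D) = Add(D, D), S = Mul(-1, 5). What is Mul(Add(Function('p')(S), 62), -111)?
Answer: -5772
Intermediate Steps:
S = -5
Function('p')(D) = Mul(2, D)
Mul(Add(Function('p')(S), 62), -111) = Mul(Add(Mul(2, -5), 62), -111) = Mul(Add(-10, 62), -111) = Mul(52, -111) = -5772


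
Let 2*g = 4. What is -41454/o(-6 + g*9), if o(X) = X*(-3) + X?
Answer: 6909/4 ≈ 1727.3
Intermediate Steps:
g = 2 (g = (½)*4 = 2)
o(X) = -2*X (o(X) = -3*X + X = -2*X)
-41454/o(-6 + g*9) = -41454*(-1/(2*(-6 + 2*9))) = -41454*(-1/(2*(-6 + 18))) = -41454/((-2*12)) = -41454/(-24) = -41454*(-1/24) = 6909/4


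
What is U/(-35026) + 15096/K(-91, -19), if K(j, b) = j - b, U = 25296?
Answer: -11053621/52539 ≈ -210.39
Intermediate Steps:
U/(-35026) + 15096/K(-91, -19) = 25296/(-35026) + 15096/(-91 - 1*(-19)) = 25296*(-1/35026) + 15096/(-91 + 19) = -12648/17513 + 15096/(-72) = -12648/17513 + 15096*(-1/72) = -12648/17513 - 629/3 = -11053621/52539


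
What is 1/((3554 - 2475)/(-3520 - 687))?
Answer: -4207/1079 ≈ -3.8990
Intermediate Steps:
1/((3554 - 2475)/(-3520 - 687)) = 1/(1079/(-4207)) = 1/(1079*(-1/4207)) = 1/(-1079/4207) = -4207/1079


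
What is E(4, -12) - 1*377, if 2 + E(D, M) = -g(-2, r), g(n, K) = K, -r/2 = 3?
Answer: -373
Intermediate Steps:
r = -6 (r = -2*3 = -6)
E(D, M) = 4 (E(D, M) = -2 - 1*(-6) = -2 + 6 = 4)
E(4, -12) - 1*377 = 4 - 1*377 = 4 - 377 = -373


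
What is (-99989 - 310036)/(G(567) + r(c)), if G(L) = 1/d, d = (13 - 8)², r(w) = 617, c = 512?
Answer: -3416875/5142 ≈ -664.50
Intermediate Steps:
d = 25 (d = 5² = 25)
G(L) = 1/25
(-99989 - 310036)/(G(567) + r(c)) = (-99989 - 310036)/(1/25 + 617) = -410025/15426/25 = -410025*25/15426 = -3416875/5142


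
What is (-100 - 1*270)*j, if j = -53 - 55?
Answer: 39960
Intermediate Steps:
j = -108
(-100 - 1*270)*j = (-100 - 1*270)*(-108) = (-100 - 270)*(-108) = -370*(-108) = 39960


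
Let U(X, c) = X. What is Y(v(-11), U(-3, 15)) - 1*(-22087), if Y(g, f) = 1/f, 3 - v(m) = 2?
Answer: 66260/3 ≈ 22087.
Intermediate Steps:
v(m) = 1 (v(m) = 3 - 1*2 = 3 - 2 = 1)
Y(v(-11), U(-3, 15)) - 1*(-22087) = 1/(-3) - 1*(-22087) = -⅓ + 22087 = 66260/3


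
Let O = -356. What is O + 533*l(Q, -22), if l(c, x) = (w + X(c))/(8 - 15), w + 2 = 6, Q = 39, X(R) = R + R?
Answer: -46198/7 ≈ -6599.7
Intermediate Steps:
X(R) = 2*R
w = 4 (w = -2 + 6 = 4)
l(c, x) = -4/7 - 2*c/7 (l(c, x) = (4 + 2*c)/(8 - 15) = (4 + 2*c)/(-7) = (4 + 2*c)*(-⅐) = -4/7 - 2*c/7)
O + 533*l(Q, -22) = -356 + 533*(-4/7 - 2/7*39) = -356 + 533*(-4/7 - 78/7) = -356 + 533*(-82/7) = -356 - 43706/7 = -46198/7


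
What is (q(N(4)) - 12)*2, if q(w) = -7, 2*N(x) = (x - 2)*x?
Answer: -38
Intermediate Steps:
N(x) = x*(-2 + x)/2 (N(x) = ((x - 2)*x)/2 = ((-2 + x)*x)/2 = (x*(-2 + x))/2 = x*(-2 + x)/2)
(q(N(4)) - 12)*2 = (-7 - 12)*2 = -19*2 = -38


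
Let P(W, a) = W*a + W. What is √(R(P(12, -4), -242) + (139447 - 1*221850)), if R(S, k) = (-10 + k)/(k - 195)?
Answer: I*√15736308383/437 ≈ 287.06*I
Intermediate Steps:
P(W, a) = W + W*a
R(S, k) = (-10 + k)/(-195 + k)
√(R(P(12, -4), -242) + (139447 - 1*221850)) = √((-10 - 242)/(-195 - 242) + (139447 - 1*221850)) = √(-252/(-437) + (139447 - 221850)) = √(-1/437*(-252) - 82403) = √(252/437 - 82403) = √(-36009859/437) = I*√15736308383/437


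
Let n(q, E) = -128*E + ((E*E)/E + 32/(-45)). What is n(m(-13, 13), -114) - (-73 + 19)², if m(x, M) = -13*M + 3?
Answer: 520258/45 ≈ 11561.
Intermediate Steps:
m(x, M) = 3 - 13*M
n(q, E) = -32/45 - 127*E (n(q, E) = -128*E + (E²/E + 32*(-1/45)) = -128*E + (E - 32/45) = -128*E + (-32/45 + E) = -32/45 - 127*E)
n(m(-13, 13), -114) - (-73 + 19)² = (-32/45 - 127*(-114)) - (-73 + 19)² = (-32/45 + 14478) - 1*(-54)² = 651478/45 - 1*2916 = 651478/45 - 2916 = 520258/45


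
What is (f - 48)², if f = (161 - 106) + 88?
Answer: 9025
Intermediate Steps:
f = 143 (f = 55 + 88 = 143)
(f - 48)² = (143 - 48)² = 95² = 9025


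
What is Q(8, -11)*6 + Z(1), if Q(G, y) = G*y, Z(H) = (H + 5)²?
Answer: -492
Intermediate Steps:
Z(H) = (5 + H)²
Q(8, -11)*6 + Z(1) = (8*(-11))*6 + (5 + 1)² = -88*6 + 6² = -528 + 36 = -492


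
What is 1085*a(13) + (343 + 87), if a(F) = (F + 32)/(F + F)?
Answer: 60005/26 ≈ 2307.9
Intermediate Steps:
a(F) = (32 + F)/(2*F) (a(F) = (32 + F)/((2*F)) = (32 + F)*(1/(2*F)) = (32 + F)/(2*F))
1085*a(13) + (343 + 87) = 1085*((½)*(32 + 13)/13) + (343 + 87) = 1085*((½)*(1/13)*45) + 430 = 1085*(45/26) + 430 = 48825/26 + 430 = 60005/26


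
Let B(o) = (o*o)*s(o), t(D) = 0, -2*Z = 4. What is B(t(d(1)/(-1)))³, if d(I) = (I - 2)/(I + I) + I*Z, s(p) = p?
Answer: 0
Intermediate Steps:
Z = -2 (Z = -½*4 = -2)
d(I) = -2*I + (-2 + I)/(2*I) (d(I) = (I - 2)/(I + I) + I*(-2) = (-2 + I)/((2*I)) - 2*I = (-2 + I)*(1/(2*I)) - 2*I = (-2 + I)/(2*I) - 2*I = -2*I + (-2 + I)/(2*I))
B(o) = o³ (B(o) = (o*o)*o = o²*o = o³)
B(t(d(1)/(-1)))³ = (0³)³ = 0³ = 0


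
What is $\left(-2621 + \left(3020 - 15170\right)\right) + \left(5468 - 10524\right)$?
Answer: $-19827$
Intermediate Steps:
$\left(-2621 + \left(3020 - 15170\right)\right) + \left(5468 - 10524\right) = \left(-2621 - 12150\right) + \left(5468 - 10524\right) = -14771 - 5056 = -19827$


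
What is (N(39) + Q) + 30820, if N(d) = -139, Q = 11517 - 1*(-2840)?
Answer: 45038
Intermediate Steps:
Q = 14357 (Q = 11517 + 2840 = 14357)
(N(39) + Q) + 30820 = (-139 + 14357) + 30820 = 14218 + 30820 = 45038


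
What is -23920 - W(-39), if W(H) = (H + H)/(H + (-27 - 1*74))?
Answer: -1674439/70 ≈ -23921.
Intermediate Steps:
W(H) = 2*H/(-101 + H) (W(H) = (2*H)/(H + (-27 - 74)) = (2*H)/(H - 101) = (2*H)/(-101 + H) = 2*H/(-101 + H))
-23920 - W(-39) = -23920 - 2*(-39)/(-101 - 39) = -23920 - 2*(-39)/(-140) = -23920 - 2*(-39)*(-1)/140 = -23920 - 1*39/70 = -23920 - 39/70 = -1674439/70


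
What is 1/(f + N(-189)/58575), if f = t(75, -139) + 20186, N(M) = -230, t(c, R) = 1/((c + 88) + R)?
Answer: 31240/630611819 ≈ 4.9539e-5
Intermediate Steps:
t(c, R) = 1/(88 + R + c) (t(c, R) = 1/((88 + c) + R) = 1/(88 + R + c))
f = 484465/24 (f = 1/(88 - 139 + 75) + 20186 = 1/24 + 20186 = 484465/24 ≈ 20186.)
1/(f + N(-189)/58575) = 1/(484465/24 - 230/58575) = 1/(484465/24 - 230*1/58575) = 1/(484465/24 - 46/11715) = 1/(630611819/31240) = 31240/630611819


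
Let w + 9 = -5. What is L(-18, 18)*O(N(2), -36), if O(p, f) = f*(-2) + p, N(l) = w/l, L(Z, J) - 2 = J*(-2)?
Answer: -2210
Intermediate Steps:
w = -14 (w = -9 - 5 = -14)
L(Z, J) = 2 - 2*J (L(Z, J) = 2 + J*(-2) = 2 - 2*J)
N(l) = -14/l
O(p, f) = p - 2*f (O(p, f) = -2*f + p = p - 2*f)
L(-18, 18)*O(N(2), -36) = (2 - 2*18)*(-14/2 - 2*(-36)) = (2 - 36)*(-14*1/2 + 72) = -34*(-7 + 72) = -34*65 = -2210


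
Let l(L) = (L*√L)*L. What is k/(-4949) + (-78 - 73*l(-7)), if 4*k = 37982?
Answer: -113005/1414 - 3577*I*√7 ≈ -79.919 - 9463.9*I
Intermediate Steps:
l(L) = L^(5/2) (l(L) = L^(3/2)*L = L^(5/2))
k = 18991/2 (k = (¼)*37982 = 18991/2 ≈ 9495.5)
k/(-4949) + (-78 - 73*l(-7)) = (18991/2)/(-4949) + (-78 - 3577*I*√7) = (18991/2)*(-1/4949) + (-78 - 3577*I*√7) = -2713/1414 + (-78 - 3577*I*√7) = -113005/1414 - 3577*I*√7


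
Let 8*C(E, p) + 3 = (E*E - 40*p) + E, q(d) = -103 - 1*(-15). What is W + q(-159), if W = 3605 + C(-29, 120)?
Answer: 24145/8 ≈ 3018.1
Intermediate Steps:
q(d) = -88 (q(d) = -103 + 15 = -88)
C(E, p) = -3/8 - 5*p + E/8 + E**2/8 (C(E, p) = -3/8 + ((E*E - 40*p) + E)/8 = -3/8 + ((E**2 - 40*p) + E)/8 = -3/8 + (E + E**2 - 40*p)/8 = -3/8 + (-5*p + E/8 + E**2/8) = -3/8 - 5*p + E/8 + E**2/8)
W = 24849/8 (W = 3605 + (-3/8 - 5*120 + (1/8)*(-29) + (1/8)*(-29)**2) = 3605 + (-3/8 - 600 - 29/8 + (1/8)*841) = 3605 + (-3/8 - 600 - 29/8 + 841/8) = 3605 - 3991/8 = 24849/8 ≈ 3106.1)
W + q(-159) = 24849/8 - 88 = 24145/8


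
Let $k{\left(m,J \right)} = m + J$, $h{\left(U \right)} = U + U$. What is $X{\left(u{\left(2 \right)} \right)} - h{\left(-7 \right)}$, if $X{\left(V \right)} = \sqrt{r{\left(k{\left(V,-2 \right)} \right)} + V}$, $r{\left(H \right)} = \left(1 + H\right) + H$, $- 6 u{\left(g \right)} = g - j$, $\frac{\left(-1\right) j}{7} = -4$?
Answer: $14 + \sqrt{10} \approx 17.162$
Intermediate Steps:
$j = 28$ ($j = \left(-7\right) \left(-4\right) = 28$)
$h{\left(U \right)} = 2 U$
$u{\left(g \right)} = \frac{14}{3} - \frac{g}{6}$ ($u{\left(g \right)} = - \frac{g - 28}{6} = - \frac{-28 + g}{6} = \frac{14}{3} - \frac{g}{6}$)
$k{\left(m,J \right)} = J + m$
$r{\left(H \right)} = 1 + 2 H$
$X{\left(V \right)} = \sqrt{-3 + 3 V}$ ($X{\left(V \right)} = \sqrt{\left(1 + 2 \left(-2 + V\right)\right) + V} = \sqrt{\left(1 + \left(-4 + 2 V\right)\right) + V} = \sqrt{\left(-3 + 2 V\right) + V} = \sqrt{-3 + 3 V}$)
$X{\left(u{\left(2 \right)} \right)} - h{\left(-7 \right)} = \sqrt{-3 + 3 \left(\frac{14}{3} - \frac{1}{3}\right)} - 2 \left(-7\right) = \sqrt{-3 + 3 \left(\frac{14}{3} - \frac{1}{3}\right)} - -14 = \sqrt{-3 + 3 \cdot \frac{13}{3}} + 14 = \sqrt{-3 + 13} + 14 = \sqrt{10} + 14 = 14 + \sqrt{10}$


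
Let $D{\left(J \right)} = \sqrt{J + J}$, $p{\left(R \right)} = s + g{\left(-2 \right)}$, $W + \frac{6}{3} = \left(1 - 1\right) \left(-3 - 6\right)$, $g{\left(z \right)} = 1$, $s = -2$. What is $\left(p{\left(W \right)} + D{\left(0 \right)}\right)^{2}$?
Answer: $1$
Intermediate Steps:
$W = -2$ ($W = -2 + \left(1 - 1\right) \left(-3 - 6\right) = -2 + 0 \left(-9\right) = -2 + 0 = -2$)
$p{\left(R \right)} = -1$ ($p{\left(R \right)} = -2 + 1 = -1$)
$D{\left(J \right)} = \sqrt{2} \sqrt{J}$ ($D{\left(J \right)} = \sqrt{2 J} = \sqrt{2} \sqrt{J}$)
$\left(p{\left(W \right)} + D{\left(0 \right)}\right)^{2} = \left(-1 + \sqrt{2} \sqrt{0}\right)^{2} = \left(-1 + \sqrt{2} \cdot 0\right)^{2} = \left(-1 + 0\right)^{2} = \left(-1\right)^{2} = 1$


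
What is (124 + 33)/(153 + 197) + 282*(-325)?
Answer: -32077343/350 ≈ -91650.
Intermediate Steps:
(124 + 33)/(153 + 197) + 282*(-325) = 157/350 - 91650 = -32077343/350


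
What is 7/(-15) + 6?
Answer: 83/15 ≈ 5.5333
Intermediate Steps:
7/(-15) + 6 = -1/15*7 + 6 = -7/15 + 6 = 83/15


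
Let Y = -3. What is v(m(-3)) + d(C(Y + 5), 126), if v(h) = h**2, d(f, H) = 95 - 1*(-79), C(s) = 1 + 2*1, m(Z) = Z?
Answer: 183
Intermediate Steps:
C(s) = 3 (C(s) = 1 + 2 = 3)
d(f, H) = 174 (d(f, H) = 95 + 79 = 174)
v(m(-3)) + d(C(Y + 5), 126) = (-3)**2 + 174 = 9 + 174 = 183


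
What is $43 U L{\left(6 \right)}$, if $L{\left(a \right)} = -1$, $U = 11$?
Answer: $-473$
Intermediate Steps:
$43 U L{\left(6 \right)} = 43 \cdot 11 \left(-1\right) = 473 \left(-1\right) = -473$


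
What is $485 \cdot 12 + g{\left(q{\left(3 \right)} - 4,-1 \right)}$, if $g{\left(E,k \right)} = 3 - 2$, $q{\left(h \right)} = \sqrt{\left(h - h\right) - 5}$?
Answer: $5821$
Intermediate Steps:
$q{\left(h \right)} = i \sqrt{5}$ ($q{\left(h \right)} = \sqrt{0 - 5} = \sqrt{-5} = i \sqrt{5}$)
$g{\left(E,k \right)} = 1$
$485 \cdot 12 + g{\left(q{\left(3 \right)} - 4,-1 \right)} = 485 \cdot 12 + 1 = 5820 + 1 = 5821$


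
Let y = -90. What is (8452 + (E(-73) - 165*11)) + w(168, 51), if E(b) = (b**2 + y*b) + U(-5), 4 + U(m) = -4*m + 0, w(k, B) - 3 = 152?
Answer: 18707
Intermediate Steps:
w(k, B) = 155 (w(k, B) = 3 + 152 = 155)
U(m) = -4 - 4*m (U(m) = -4 + (-4*m + 0) = -4 - 4*m)
E(b) = 16 + b**2 - 90*b (E(b) = (b**2 - 90*b) + (-4 - 4*(-5)) = (b**2 - 90*b) + (-4 + 20) = (b**2 - 90*b) + 16 = 16 + b**2 - 90*b)
(8452 + (E(-73) - 165*11)) + w(168, 51) = (8452 + ((16 + (-73)**2 - 90*(-73)) - 165*11)) + 155 = (8452 + ((16 + 5329 + 6570) - 1815)) + 155 = (8452 + (11915 - 1815)) + 155 = (8452 + 10100) + 155 = 18552 + 155 = 18707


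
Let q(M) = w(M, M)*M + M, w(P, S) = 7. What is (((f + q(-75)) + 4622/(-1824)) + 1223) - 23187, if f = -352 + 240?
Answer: -20682823/912 ≈ -22679.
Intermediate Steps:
f = -112
q(M) = 8*M (q(M) = 7*M + M = 8*M)
(((f + q(-75)) + 4622/(-1824)) + 1223) - 23187 = (((-112 + 8*(-75)) + 4622/(-1824)) + 1223) - 23187 = (((-112 - 600) + 4622*(-1/1824)) + 1223) - 23187 = ((-712 - 2311/912) + 1223) - 23187 = (-651655/912 + 1223) - 23187 = 463721/912 - 23187 = -20682823/912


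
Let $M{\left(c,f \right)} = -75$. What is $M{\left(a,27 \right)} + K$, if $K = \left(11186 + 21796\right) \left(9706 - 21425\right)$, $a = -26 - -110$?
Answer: $-386516133$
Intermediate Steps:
$a = 84$ ($a = -26 + 110 = 84$)
$K = -386516058$ ($K = 32982 \left(-11719\right) = -386516058$)
$M{\left(a,27 \right)} + K = -75 - 386516058 = -386516133$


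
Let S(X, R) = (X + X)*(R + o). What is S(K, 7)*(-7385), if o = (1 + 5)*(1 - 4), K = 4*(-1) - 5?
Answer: -1462230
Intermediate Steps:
K = -9 (K = -4 - 5 = -9)
o = -18 (o = 6*(-3) = -18)
S(X, R) = 2*X*(-18 + R) (S(X, R) = (X + X)*(R - 18) = (2*X)*(-18 + R) = 2*X*(-18 + R))
S(K, 7)*(-7385) = (2*(-9)*(-18 + 7))*(-7385) = (2*(-9)*(-11))*(-7385) = 198*(-7385) = -1462230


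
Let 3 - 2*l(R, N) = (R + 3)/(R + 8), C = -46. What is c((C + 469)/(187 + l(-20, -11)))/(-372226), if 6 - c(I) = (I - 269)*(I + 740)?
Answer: -2010991856993/3780522488537 ≈ -0.53193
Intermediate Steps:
l(R, N) = 3/2 - (3 + R)/(2*(8 + R)) (l(R, N) = 3/2 - (R + 3)/(2*(R + 8)) = 3/2 - (3 + R)/(2*(8 + R)))
c(I) = 6 - (-269 + I)*(740 + I) (c(I) = 6 - (I - 269)*(I + 740) = 6 - (-269 + I)*(740 + I))
c((C + 469)/(187 + l(-20, -11)))/(-372226) = (199066 - ((-46 + 469)/(187 + (21/2 - 20)/(8 - 20)))**2 - 471*(-46 + 469)/(187 + (21/2 - 20)/(8 - 20)))/(-372226) = (199066 - (423/(187 - 19/2/(-12)))**2 - 199233/(187 - 19/2/(-12)))*(-1/372226) = (199066 - (423/(187 - 1/12*(-19/2)))**2 - 199233/(187 - 1/12*(-19/2)))*(-1/372226) = (199066 - (423/(187 + 19/24))**2 - 199233/(187 + 19/24))*(-1/372226) = (199066 - (423/(4507/24))**2 - 199233/4507/24)*(-1/372226) = (199066 - (423*(24/4507))**2 - 199233*24/4507)*(-1/372226) = (199066 - (10152/4507)**2 - 471*10152/4507)*(-1/372226) = (199066 - 1*103063104/20313049 - 4781592/4507)*(-1/372226) = (199066 - 103063104/20313049 - 4781592/4507)*(-1/372226) = (4021983713986/20313049)*(-1/372226) = -2010991856993/3780522488537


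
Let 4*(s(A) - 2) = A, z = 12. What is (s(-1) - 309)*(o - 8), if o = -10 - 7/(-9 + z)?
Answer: 74969/12 ≈ 6247.4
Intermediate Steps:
s(A) = 2 + A/4
o = -37/3 (o = -10 - 7/(-9 + 12) = -10 - 7/3 = -37/3 ≈ -12.333)
(s(-1) - 309)*(o - 8) = ((2 + (¼)*(-1)) - 309)*(-37/3 - 8) = ((2 - ¼) - 309)*(-61/3) = (7/4 - 309)*(-61/3) = -1229/4*(-61/3) = 74969/12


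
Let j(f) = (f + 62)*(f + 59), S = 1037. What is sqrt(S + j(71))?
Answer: sqrt(18327) ≈ 135.38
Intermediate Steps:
j(f) = (59 + f)*(62 + f) (j(f) = (62 + f)*(59 + f) = (59 + f)*(62 + f))
sqrt(S + j(71)) = sqrt(1037 + (3658 + 71**2 + 121*71)) = sqrt(1037 + (3658 + 5041 + 8591)) = sqrt(1037 + 17290) = sqrt(18327)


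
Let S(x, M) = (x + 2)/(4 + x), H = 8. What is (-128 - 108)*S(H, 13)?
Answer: -590/3 ≈ -196.67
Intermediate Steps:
S(x, M) = (2 + x)/(4 + x)
(-128 - 108)*S(H, 13) = (-128 - 108)*((2 + 8)/(4 + 8)) = -236*10/12 = -59*10/3 = -236*⅚ = -590/3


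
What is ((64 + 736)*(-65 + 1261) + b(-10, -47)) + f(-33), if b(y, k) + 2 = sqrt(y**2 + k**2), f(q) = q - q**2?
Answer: 955676 + sqrt(2309) ≈ 9.5572e+5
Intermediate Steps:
b(y, k) = -2 + sqrt(k**2 + y**2) (b(y, k) = -2 + sqrt(y**2 + k**2) = -2 + sqrt(k**2 + y**2))
((64 + 736)*(-65 + 1261) + b(-10, -47)) + f(-33) = ((64 + 736)*(-65 + 1261) + (-2 + sqrt((-47)**2 + (-10)**2))) - 33*(1 - 1*(-33)) = (800*1196 + (-2 + sqrt(2209 + 100))) - 33*(1 + 33) = (956800 + (-2 + sqrt(2309))) - 33*34 = (956798 + sqrt(2309)) - 1122 = 955676 + sqrt(2309)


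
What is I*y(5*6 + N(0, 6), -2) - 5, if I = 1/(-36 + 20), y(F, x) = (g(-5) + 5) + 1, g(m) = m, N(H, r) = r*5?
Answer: -81/16 ≈ -5.0625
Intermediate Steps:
N(H, r) = 5*r
y(F, x) = 1 (y(F, x) = (-5 + 5) + 1 = 0 + 1 = 1)
I = -1/16 (I = 1/(-16) = -1/16 ≈ -0.062500)
I*y(5*6 + N(0, 6), -2) - 5 = -1/16*1 - 5 = -1/16 - 5 = -81/16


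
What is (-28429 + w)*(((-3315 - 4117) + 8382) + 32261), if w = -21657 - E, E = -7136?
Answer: -1426412450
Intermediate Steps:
w = -14521 (w = -21657 - 1*(-7136) = -21657 + 7136 = -14521)
(-28429 + w)*(((-3315 - 4117) + 8382) + 32261) = (-28429 - 14521)*(((-3315 - 4117) + 8382) + 32261) = -42950*((-7432 + 8382) + 32261) = -42950*(950 + 32261) = -42950*33211 = -1426412450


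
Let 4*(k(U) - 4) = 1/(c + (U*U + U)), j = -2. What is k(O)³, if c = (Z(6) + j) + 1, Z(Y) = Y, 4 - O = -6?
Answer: 6239666321/97336000 ≈ 64.104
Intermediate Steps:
O = 10 (O = 4 - 1*(-6) = 4 + 6 = 10)
c = 5 (c = (6 - 2) + 1 = 4 + 1 = 5)
k(U) = 4 + 1/(4*(5 + U + U²)) (k(U) = 4 + 1/(4*(5 + (U*U + U))) = 4 + 1/(4*(5 + (U² + U))) = 4 + 1/(4*(5 + (U + U²))) = 4 + 1/(4*(5 + U + U²)))
k(O)³ = ((81/4 + 4*10 + 4*10²)/(5 + 10 + 10²))³ = ((81/4 + 40 + 4*100)/(5 + 10 + 100))³ = ((81/4 + 40 + 400)/115)³ = ((1/115)*(1841/4))³ = (1841/460)³ = 6239666321/97336000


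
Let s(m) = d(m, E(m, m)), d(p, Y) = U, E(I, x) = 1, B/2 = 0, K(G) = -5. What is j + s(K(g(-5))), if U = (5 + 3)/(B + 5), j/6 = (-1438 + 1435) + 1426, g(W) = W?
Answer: 42698/5 ≈ 8539.6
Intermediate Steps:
B = 0 (B = 2*0 = 0)
j = 8538 (j = 6*((-1438 + 1435) + 1426) = 6*(-3 + 1426) = 6*1423 = 8538)
U = 8/5 (U = (5 + 3)/(0 + 5) = 8/5 ≈ 1.6000)
d(p, Y) = 8/5
s(m) = 8/5
j + s(K(g(-5))) = 8538 + 8/5 = 42698/5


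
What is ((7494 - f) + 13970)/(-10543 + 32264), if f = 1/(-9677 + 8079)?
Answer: 34299473/34710158 ≈ 0.98817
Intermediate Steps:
f = -1/1598 (f = 1/(-1598) = -1/1598 ≈ -0.00062578)
((7494 - f) + 13970)/(-10543 + 32264) = ((7494 - 1*(-1/1598)) + 13970)/(-10543 + 32264) = ((7494 + 1/1598) + 13970)/21721 = (11975413/1598 + 13970)*(1/21721) = (34299473/1598)*(1/21721) = 34299473/34710158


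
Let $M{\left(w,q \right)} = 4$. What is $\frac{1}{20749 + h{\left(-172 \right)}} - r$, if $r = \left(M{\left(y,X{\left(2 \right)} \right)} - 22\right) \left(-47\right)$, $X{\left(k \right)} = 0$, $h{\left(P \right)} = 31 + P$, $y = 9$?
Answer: $- \frac{17434367}{20608} \approx -846.0$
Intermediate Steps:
$r = 846$ ($r = \left(4 - 22\right) \left(-47\right) = \left(-18\right) \left(-47\right) = 846$)
$\frac{1}{20749 + h{\left(-172 \right)}} - r = \frac{1}{20749 + \left(31 - 172\right)} - 846 = \frac{1}{20749 - 141} - 846 = \frac{1}{20608} - 846 = - \frac{17434367}{20608}$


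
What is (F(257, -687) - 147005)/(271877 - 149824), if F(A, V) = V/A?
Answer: -37780972/31367621 ≈ -1.2045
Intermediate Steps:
(F(257, -687) - 147005)/(271877 - 149824) = (-687/257 - 147005)/(271877 - 149824) = (-687*1/257 - 147005)/122053 = (-687/257 - 147005)*(1/122053) = -37780972/257*1/122053 = -37780972/31367621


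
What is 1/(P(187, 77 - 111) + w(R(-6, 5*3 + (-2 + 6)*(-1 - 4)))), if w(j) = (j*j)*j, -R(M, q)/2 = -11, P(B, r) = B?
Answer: 1/10835 ≈ 9.2293e-5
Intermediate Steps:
R(M, q) = 22 (R(M, q) = -2*(-11) = 22)
w(j) = j³ (w(j) = j²*j = j³)
1/(P(187, 77 - 111) + w(R(-6, 5*3 + (-2 + 6)*(-1 - 4)))) = 1/(187 + 22³) = 1/(187 + 10648) = 1/10835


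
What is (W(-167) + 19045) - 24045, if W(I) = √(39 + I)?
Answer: -5000 + 8*I*√2 ≈ -5000.0 + 11.314*I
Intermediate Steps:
(W(-167) + 19045) - 24045 = (√(39 - 167) + 19045) - 24045 = (√(-128) + 19045) - 24045 = (8*I*√2 + 19045) - 24045 = (19045 + 8*I*√2) - 24045 = -5000 + 8*I*√2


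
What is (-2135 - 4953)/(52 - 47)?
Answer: -7088/5 ≈ -1417.6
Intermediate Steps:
(-2135 - 4953)/(52 - 47) = -7088/5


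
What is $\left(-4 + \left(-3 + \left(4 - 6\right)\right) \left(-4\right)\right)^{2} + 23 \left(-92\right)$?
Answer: $-1860$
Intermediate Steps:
$\left(-4 + \left(-3 + \left(4 - 6\right)\right) \left(-4\right)\right)^{2} + 23 \left(-92\right) = \left(-4 + \left(-3 + \left(4 - 6\right)\right) \left(-4\right)\right)^{2} - 2116 = \left(-4 + \left(-3 - 2\right) \left(-4\right)\right)^{2} - 2116 = \left(-4 - -20\right)^{2} - 2116 = \left(-4 + 20\right)^{2} - 2116 = 16^{2} - 2116 = 256 - 2116 = -1860$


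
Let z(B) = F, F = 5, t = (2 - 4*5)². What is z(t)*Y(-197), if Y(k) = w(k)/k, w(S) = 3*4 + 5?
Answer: -85/197 ≈ -0.43147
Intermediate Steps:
w(S) = 17 (w(S) = 12 + 5 = 17)
t = 324 (t = (2 - 20)² = (-18)² = 324)
z(B) = 5
Y(k) = 17/k
z(t)*Y(-197) = 5*(17/(-197)) = 5*(17*(-1/197)) = 5*(-17/197) = -85/197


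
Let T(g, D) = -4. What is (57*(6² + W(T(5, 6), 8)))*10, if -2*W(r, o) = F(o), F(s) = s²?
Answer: 2280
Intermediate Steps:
W(r, o) = -o²/2
(57*(6² + W(T(5, 6), 8)))*10 = (57*(6² - ½*8²))*10 = (57*(36 - ½*64))*10 = (57*(36 - 32))*10 = (57*4)*10 = 228*10 = 2280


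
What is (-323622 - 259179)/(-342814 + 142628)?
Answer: 582801/200186 ≈ 2.9113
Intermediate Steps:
(-323622 - 259179)/(-342814 + 142628) = -582801/(-200186) = -582801*(-1/200186) = 582801/200186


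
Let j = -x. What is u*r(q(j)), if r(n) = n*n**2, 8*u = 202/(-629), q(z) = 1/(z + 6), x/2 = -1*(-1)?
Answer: -101/161024 ≈ -0.00062724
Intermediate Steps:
x = 2 (x = 2*(-1*(-1)) = 2*1 = 2)
j = -2 (j = -1*2 = -2)
q(z) = 1/(6 + z)
u = -101/2516 (u = (202/(-629))/8 = (202*(-1/629))/8 = (1/8)*(-202/629) = -101/2516 ≈ -0.040143)
r(n) = n**3
u*r(q(j)) = -101/(2516*(6 - 2)**3) = -101*(1/4)**3/2516 = -101/2516*1/64 = -101/161024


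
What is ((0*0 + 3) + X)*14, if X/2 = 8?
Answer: 266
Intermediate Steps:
X = 16 (X = 2*8 = 16)
((0*0 + 3) + X)*14 = ((0*0 + 3) + 16)*14 = ((0 + 3) + 16)*14 = (3 + 16)*14 = 19*14 = 266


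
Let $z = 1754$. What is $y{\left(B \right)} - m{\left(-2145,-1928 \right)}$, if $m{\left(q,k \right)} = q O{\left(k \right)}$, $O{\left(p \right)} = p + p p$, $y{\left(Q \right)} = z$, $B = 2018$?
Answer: $7969225874$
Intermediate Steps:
$y{\left(Q \right)} = 1754$
$O{\left(p \right)} = p + p^{2}$
$m{\left(q,k \right)} = k q \left(1 + k\right)$ ($m{\left(q,k \right)} = q k \left(1 + k\right) = k q \left(1 + k\right)$)
$y{\left(B \right)} - m{\left(-2145,-1928 \right)} = 1754 - \left(-1928\right) \left(-2145\right) \left(1 - 1928\right) = 1754 - \left(-1928\right) \left(-2145\right) \left(-1927\right) = 1754 - -7969224120 = 1754 + 7969224120 = 7969225874$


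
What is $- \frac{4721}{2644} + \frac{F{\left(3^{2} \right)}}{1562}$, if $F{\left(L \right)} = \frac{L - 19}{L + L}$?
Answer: $- \frac{33190519}{18584676} \approx -1.7859$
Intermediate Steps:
$F{\left(L \right)} = \frac{-19 + L}{2 L}$
$- \frac{4721}{2644} + \frac{F{\left(3^{2} \right)}}{1562} = - \frac{4721}{2644} + \frac{\frac{1}{2} \frac{1}{3^{2}} \left(-19 + 3^{2}\right)}{1562} = \left(-4721\right) \frac{1}{2644} + \frac{-19 + 9}{2 \cdot 9} \cdot \frac{1}{1562} = - \frac{4721}{2644} + \frac{1}{2} \cdot \frac{1}{9} \left(-10\right) \frac{1}{1562} = - \frac{4721}{2644} - \frac{5}{14058} = - \frac{33190519}{18584676}$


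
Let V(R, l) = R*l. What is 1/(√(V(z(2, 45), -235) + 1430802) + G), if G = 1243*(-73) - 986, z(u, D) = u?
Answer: -91725/8412045293 - 2*√357583/8412045293 ≈ -1.1046e-5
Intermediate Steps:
G = -91725 (G = -90739 - 986 = -91725)
1/(√(V(z(2, 45), -235) + 1430802) + G) = 1/(√(2*(-235) + 1430802) - 91725) = 1/(√(-470 + 1430802) - 91725) = 1/(√1430332 - 91725) = 1/(2*√357583 - 91725) = 1/(-91725 + 2*√357583)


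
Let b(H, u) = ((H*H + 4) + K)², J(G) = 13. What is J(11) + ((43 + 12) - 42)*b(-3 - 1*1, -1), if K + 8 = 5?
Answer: 3770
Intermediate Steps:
K = -3 (K = -8 + 5 = -3)
b(H, u) = (1 + H²)² (b(H, u) = ((H*H + 4) - 3)² = ((H² + 4) - 3)² = ((4 + H²) - 3)² = (1 + H²)²)
J(11) + ((43 + 12) - 42)*b(-3 - 1*1, -1) = 13 + ((43 + 12) - 42)*(1 + (-3 - 1*1)²)² = 13 + (55 - 42)*(1 + (-3 - 1)²)² = 13 + 13*(1 + (-4)²)² = 13 + 13*(1 + 16)² = 13 + 13*17² = 13 + 13*289 = 13 + 3757 = 3770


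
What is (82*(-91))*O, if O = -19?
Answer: 141778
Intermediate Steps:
(82*(-91))*O = (82*(-91))*(-19) = -7462*(-19) = 141778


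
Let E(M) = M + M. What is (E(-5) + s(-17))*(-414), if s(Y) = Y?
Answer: 11178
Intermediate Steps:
E(M) = 2*M
(E(-5) + s(-17))*(-414) = (2*(-5) - 17)*(-414) = (-10 - 17)*(-414) = -27*(-414) = 11178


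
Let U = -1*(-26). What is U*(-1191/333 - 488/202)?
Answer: -1746706/11211 ≈ -155.80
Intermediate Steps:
U = 26
U*(-1191/333 - 488/202) = 26*(-1191/333 - 488/202) = 26*(-1191*1/333 - 488*1/202) = 26*(-397/111 - 244/101) = 26*(-67181/11211) = -1746706/11211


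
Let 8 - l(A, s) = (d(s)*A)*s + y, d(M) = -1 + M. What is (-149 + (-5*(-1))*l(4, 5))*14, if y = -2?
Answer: -6986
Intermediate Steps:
l(A, s) = 10 - A*s*(-1 + s) (l(A, s) = 8 - (((-1 + s)*A)*s - 2) = 8 - ((A*(-1 + s))*s - 2) = 8 - (A*s*(-1 + s) - 2) = 8 - (-2 + A*s*(-1 + s)) = 8 + (2 - A*s*(-1 + s)) = 10 - A*s*(-1 + s))
(-149 + (-5*(-1))*l(4, 5))*14 = (-149 + (-5*(-1))*(10 - 1*4*5*(-1 + 5)))*14 = (-149 + 5*(10 - 1*4*5*4))*14 = (-149 + 5*(10 - 80))*14 = (-149 + 5*(-70))*14 = (-149 - 350)*14 = -499*14 = -6986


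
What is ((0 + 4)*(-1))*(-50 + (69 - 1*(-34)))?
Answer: -212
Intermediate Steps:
((0 + 4)*(-1))*(-50 + (69 - 1*(-34))) = (4*(-1))*(-50 + (69 + 34)) = -4*(-50 + 103) = -4*53 = -212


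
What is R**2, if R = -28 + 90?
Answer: 3844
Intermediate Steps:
R = 62
R**2 = 62**2 = 3844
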